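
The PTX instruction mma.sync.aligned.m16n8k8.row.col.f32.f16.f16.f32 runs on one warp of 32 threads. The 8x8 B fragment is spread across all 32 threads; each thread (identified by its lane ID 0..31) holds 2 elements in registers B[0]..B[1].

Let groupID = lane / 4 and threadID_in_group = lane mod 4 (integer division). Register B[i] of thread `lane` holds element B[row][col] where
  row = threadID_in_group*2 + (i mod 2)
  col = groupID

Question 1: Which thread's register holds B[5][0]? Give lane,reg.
c=0⇒gr=0  r=5⇒th=2,odd=1
L=0*4+2=2  i=1=1

2,1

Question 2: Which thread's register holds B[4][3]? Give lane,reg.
14,0

c=3→G=3  r=4→T=2,p=0
L=3*4+2=14  i=0=0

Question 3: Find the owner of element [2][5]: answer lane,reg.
c=5⇒gr=5  r=2⇒th=1,odd=0
L=5*4+1=21  i=0=0

21,0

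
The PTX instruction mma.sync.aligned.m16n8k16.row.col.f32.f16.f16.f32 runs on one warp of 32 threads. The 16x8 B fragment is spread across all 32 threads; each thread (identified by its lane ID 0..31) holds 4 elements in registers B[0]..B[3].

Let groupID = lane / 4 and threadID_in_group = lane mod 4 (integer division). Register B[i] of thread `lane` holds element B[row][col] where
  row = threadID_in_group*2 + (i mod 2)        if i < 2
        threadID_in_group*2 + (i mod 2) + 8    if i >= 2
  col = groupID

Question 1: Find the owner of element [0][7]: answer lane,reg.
c=7→G=7  r=0→rhi=0,T=0,p=0
L=7*4+0=28  i=0*2+0=0

28,0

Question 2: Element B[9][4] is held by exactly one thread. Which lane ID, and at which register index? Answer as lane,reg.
16,3

c=4→G=4  r=9→rhi=1,T=0,p=1
L=4*4+0=16  i=1*2+1=3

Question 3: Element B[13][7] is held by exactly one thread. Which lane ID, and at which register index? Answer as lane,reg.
c: 7->gid=7  r: 13->r8=1,tid=2,i&1=1
L=7*4+2=30  i=1*2+1=3

30,3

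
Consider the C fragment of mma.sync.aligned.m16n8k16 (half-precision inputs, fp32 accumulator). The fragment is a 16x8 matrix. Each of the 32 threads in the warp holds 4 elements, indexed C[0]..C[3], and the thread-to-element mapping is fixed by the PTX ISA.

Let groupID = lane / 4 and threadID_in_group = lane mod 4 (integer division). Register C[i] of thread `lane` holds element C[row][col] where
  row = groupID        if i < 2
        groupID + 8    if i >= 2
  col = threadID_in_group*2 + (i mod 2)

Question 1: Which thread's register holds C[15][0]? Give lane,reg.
28,2

r=15->g=7,rb=1  c=0->t=0,b0=0
L=7*4+0=28  i=1*2+0=2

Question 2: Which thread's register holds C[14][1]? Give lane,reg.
r:14=>grp=6,rB=1  c:1=>tig=0,lo=1
L=6*4+0=24  i=1*2+1=3

24,3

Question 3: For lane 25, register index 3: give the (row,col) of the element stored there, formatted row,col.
lane 25: gid=6 (25/4), tid=1 (25%4)
i=3: r=6+8=14, c=1*2+1=3

14,3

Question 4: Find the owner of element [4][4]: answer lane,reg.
18,0

r=4⇒gr=4,Rb=0  c=4⇒th=2,odd=0
L=4*4+2=18  i=0*2+0=0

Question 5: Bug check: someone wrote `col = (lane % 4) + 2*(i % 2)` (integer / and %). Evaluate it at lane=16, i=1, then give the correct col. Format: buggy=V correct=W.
buggy=2 correct=1

`(lane % 4) + 2*(i % 2)`[16,1]=>2
16: grp=4,tig=0
[1] (4+0,0*2+1) = (4,1)
col: 2 vs 1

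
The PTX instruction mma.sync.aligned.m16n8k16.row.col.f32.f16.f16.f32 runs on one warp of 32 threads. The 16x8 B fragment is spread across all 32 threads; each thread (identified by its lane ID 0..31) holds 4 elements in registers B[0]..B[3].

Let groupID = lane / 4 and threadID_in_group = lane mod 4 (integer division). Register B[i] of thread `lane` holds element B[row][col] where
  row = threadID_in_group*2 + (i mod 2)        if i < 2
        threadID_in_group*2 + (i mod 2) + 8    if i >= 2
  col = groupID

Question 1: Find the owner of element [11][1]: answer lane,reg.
5,3

c=1⇒gr=1  r=11⇒Rb=1,th=1,odd=1
L=1*4+1=5  i=1*2+1=3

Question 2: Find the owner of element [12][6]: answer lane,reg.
c=6->g=6  r=12->rb=1,t=2,b0=0
L=6*4+2=26  i=1*2+0=2

26,2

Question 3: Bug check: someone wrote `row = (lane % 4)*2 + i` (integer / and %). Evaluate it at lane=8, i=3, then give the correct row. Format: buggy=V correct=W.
`(lane % 4)*2 + i`[8,3]⇒3
L=8⇒gr=8>>2=2, th=8&3=0
[3]⇒row 0·2+1+8=9  col gr=2
row: 3 vs 9

buggy=3 correct=9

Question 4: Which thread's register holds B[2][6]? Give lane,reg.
c: 6->gid=6  r: 2->r8=0,tid=1,i&1=0
L=6*4+1=25  i=0*2+0=0

25,0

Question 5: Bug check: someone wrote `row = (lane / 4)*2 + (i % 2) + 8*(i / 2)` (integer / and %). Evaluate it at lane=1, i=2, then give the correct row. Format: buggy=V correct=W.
`(lane / 4)*2 + (i % 2) + 8*(i / 2)`[1,2]->8
lane 1->1/4=0, 1 mod 4=1
i=2  r:2·1+0+8->10  c:0
row: 8 vs 10

buggy=8 correct=10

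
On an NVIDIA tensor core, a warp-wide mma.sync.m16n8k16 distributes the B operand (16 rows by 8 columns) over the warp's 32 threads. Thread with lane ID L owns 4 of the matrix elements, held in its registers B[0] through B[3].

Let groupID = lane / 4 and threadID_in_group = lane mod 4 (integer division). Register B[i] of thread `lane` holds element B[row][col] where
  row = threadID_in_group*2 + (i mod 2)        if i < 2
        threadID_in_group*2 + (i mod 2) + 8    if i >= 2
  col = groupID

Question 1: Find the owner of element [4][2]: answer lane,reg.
10,0

c=2→G=2  r=4→rhi=0,T=2,p=0
L=2*4+2=10  i=0*2+0=0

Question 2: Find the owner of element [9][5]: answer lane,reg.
c:5=>grp=5  r:9=>rB=1,tig=0,lo=1
L=5*4+0=20  i=1*2+1=3

20,3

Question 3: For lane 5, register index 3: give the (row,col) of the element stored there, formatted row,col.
lane 5: g=1 (5/4), t=1 (5%4)
i=3: r=1*2+1+8=11, c=g=1

11,1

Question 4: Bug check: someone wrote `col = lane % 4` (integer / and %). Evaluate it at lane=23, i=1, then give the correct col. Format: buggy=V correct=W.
`lane % 4`[23,1]→3
lane 23→23/4=5, 23 mod 4=3
i=1  r:2·3+1+0→7  c:5
col: 3 vs 5

buggy=3 correct=5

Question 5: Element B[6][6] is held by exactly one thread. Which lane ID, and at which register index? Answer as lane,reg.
27,0

c=6->g=6  r=6->rb=0,t=3,b0=0
L=6*4+3=27  i=0*2+0=0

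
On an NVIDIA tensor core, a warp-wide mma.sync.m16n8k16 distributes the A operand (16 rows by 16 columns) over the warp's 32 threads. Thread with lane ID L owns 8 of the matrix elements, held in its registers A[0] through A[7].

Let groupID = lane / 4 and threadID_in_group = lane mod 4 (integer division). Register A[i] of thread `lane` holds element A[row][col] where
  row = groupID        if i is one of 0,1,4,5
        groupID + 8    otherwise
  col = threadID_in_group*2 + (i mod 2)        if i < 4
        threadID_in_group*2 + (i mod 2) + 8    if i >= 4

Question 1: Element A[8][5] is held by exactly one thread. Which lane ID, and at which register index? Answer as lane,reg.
2,3

r=8⇒gr=0,Rb=1  c=5⇒Cb=0,th=2,odd=1
L=0*4+2=2  i=0*4+1*2+1=3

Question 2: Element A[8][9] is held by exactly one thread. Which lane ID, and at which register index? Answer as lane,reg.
r: 8->gid=0,r8=1  c: 9->c8=1,tid=0,i&1=1
L=0*4+0=0  i=1*4+1*2+1=7

0,7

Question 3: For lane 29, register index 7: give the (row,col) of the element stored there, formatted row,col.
29: gid=7,tid=1
[7] (7+8,1*2+1+8) = (15,11)

15,11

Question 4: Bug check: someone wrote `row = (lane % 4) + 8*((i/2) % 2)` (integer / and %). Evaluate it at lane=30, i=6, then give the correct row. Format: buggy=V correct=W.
`(lane % 4) + 8*((i/2) % 2)`[30,6]→10
lane 30: G=7 (30/4), T=2 (30%4)
i=6: r=7+8=15, c=2*2+0+8=12
row: 10 vs 15

buggy=10 correct=15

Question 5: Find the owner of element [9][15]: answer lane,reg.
7,7

r=9→G=1,rhi=1  c=15→chi=1,T=3,p=1
L=1*4+3=7  i=1*4+1*2+1=7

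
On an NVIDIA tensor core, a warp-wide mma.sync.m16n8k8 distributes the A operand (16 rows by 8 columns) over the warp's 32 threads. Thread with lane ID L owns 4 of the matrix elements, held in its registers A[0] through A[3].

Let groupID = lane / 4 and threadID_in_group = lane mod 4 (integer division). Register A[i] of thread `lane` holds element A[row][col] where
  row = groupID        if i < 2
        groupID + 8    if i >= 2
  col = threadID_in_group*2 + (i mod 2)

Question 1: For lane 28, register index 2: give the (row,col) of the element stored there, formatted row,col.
lane 28->28/4=7, 28 mod 4=0
i=2  r:7+8->15  c:2·0+0->0

15,0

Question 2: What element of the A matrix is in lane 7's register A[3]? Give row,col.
lane 7⇒7/4=1, 7 mod 4=3
i=3  r:1+8⇒9  c:2·3+1⇒7

9,7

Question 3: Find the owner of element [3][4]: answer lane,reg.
14,0

r:3=>grp=3,rB=0  c:4=>tig=2,lo=0
L=3*4+2=14  i=0*2+0=0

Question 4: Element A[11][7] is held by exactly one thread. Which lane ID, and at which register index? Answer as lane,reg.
r=11⇒gr=3,Rb=1  c=7⇒th=3,odd=1
L=3*4+3=15  i=1*2+1=3

15,3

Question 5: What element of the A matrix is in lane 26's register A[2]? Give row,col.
lane 26: gid=6 (26/4), tid=2 (26%4)
i=2: r=6+8=14, c=2*2+0=4

14,4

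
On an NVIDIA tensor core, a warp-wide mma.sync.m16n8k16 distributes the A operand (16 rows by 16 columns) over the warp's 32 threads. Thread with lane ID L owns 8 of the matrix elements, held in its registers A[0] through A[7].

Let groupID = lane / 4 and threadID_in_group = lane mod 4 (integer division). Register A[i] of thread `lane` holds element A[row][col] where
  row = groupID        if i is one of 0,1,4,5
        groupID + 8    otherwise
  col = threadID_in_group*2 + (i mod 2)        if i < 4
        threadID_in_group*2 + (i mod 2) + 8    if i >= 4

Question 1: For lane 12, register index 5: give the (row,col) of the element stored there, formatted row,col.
3,9

lane 12→12/4=3, 12 mod 4=0
i=5  r:3+0→3  c:2·0+1+8→9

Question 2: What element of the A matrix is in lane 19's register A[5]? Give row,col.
4,15

19: grp=4,tig=3
[5] (4+0,3*2+1+8) = (4,15)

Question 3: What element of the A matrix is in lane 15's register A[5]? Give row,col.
15: gid=3,tid=3
[5] (3+0,3*2+1+8) = (3,15)

3,15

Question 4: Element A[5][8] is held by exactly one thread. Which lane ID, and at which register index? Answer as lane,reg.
r=5⇒gr=5,Rb=0  c=8⇒Cb=1,th=0,odd=0
L=5*4+0=20  i=1*4+0*2+0=4

20,4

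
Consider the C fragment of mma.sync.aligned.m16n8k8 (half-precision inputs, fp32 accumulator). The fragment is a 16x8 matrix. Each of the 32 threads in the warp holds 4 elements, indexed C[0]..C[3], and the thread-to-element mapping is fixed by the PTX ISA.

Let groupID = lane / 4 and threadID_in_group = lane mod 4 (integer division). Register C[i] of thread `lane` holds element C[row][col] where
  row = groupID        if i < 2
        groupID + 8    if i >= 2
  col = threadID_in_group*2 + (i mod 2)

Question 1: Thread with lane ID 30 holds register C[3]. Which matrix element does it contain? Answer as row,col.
15,5

30: gid=7,tid=2
[3] (7+8,2*2+1) = (15,5)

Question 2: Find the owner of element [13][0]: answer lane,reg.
20,2

r=13->g=5,rb=1  c=0->t=0,b0=0
L=5*4+0=20  i=1*2+0=2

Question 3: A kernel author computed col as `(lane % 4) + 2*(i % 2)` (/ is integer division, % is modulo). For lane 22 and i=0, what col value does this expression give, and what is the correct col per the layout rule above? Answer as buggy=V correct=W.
buggy=2 correct=4

`(lane % 4) + 2*(i % 2)`[22,0]->2
lane 22->22/4=5, 22 mod 4=2
i=0  r:5+0->5  c:2·2+0->4
col: 2 vs 4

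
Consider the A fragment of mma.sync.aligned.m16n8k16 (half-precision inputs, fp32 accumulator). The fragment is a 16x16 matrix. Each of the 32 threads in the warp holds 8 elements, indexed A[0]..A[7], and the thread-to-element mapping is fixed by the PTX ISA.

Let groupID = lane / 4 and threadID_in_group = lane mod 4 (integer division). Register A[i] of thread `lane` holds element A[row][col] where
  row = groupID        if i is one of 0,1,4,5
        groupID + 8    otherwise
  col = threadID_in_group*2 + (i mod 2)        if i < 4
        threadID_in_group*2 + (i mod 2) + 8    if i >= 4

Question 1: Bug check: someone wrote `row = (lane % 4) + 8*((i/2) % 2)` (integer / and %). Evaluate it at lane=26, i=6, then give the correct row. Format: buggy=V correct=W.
`(lane % 4) + 8*((i/2) % 2)`[26,6]⇒10
lane 26: gr=6 (26/4), th=2 (26%4)
i=6: r=6+8=14, c=2*2+0+8=12
row: 10 vs 14

buggy=10 correct=14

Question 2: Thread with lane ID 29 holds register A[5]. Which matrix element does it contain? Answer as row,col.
29: gr=7,th=1
[5] (7+0,1*2+1+8) = (7,11)

7,11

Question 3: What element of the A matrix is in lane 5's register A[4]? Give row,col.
1,10

lane 5: gr=1 (5/4), th=1 (5%4)
i=4: r=1+0=1, c=1*2+0+8=10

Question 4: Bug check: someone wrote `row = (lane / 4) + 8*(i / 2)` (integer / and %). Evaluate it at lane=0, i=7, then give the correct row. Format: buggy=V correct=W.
`(lane / 4) + 8*(i / 2)`[0,7]->24
0: gid=0,tid=0
[7] (0+8,0*2+1+8) = (8,9)
row: 24 vs 8

buggy=24 correct=8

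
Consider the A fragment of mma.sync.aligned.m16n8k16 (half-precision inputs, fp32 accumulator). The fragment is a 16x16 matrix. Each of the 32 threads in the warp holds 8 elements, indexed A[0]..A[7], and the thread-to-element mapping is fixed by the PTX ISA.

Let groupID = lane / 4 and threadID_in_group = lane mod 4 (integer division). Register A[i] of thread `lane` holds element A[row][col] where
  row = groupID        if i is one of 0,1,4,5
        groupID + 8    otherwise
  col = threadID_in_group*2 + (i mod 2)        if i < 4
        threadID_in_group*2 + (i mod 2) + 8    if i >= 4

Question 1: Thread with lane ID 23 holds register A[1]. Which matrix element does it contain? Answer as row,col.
5,7

23: grp=5,tig=3
[1] (5+0,3*2+1+0) = (5,7)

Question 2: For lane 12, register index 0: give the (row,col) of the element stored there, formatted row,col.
lane 12->12/4=3, 12 mod 4=0
i=0  r:3+0->3  c:2·0+0+0->0

3,0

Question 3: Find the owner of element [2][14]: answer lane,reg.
11,4

r=2⇒gr=2,Rb=0  c=14⇒Cb=1,th=3,odd=0
L=2*4+3=11  i=1*4+0*2+0=4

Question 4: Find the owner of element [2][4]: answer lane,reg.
r=2→G=2,rhi=0  c=4→chi=0,T=2,p=0
L=2*4+2=10  i=0*4+0*2+0=0

10,0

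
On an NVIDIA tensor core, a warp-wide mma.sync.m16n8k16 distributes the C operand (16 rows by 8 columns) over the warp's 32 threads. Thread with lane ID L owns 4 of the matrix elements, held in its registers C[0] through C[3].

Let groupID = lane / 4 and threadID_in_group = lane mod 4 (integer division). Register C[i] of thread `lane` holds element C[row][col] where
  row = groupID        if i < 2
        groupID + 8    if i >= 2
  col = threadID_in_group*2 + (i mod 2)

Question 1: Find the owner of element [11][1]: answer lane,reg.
12,3

r=11->g=3,rb=1  c=1->t=0,b0=1
L=3*4+0=12  i=1*2+1=3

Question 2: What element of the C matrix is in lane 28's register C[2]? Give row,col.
15,0

28: grp=7,tig=0
[2] (7+8,0*2+0) = (15,0)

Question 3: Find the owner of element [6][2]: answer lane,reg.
r=6→G=6,rhi=0  c=2→T=1,p=0
L=6*4+1=25  i=0*2+0=0

25,0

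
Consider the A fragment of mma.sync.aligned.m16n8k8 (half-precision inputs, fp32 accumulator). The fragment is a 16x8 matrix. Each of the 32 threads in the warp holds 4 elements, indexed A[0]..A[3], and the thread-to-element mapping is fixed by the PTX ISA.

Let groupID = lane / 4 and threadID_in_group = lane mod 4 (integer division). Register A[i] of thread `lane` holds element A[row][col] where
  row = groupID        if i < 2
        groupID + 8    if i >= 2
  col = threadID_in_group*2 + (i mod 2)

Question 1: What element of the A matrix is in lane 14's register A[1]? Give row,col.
3,5

14: grp=3,tig=2
[1] (3+0,2*2+1) = (3,5)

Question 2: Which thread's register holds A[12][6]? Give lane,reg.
r=12→G=4,rhi=1  c=6→T=3,p=0
L=4*4+3=19  i=1*2+0=2

19,2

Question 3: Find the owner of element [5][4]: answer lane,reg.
r=5⇒gr=5,Rb=0  c=4⇒th=2,odd=0
L=5*4+2=22  i=0*2+0=0

22,0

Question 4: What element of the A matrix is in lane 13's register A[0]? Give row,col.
3,2

lane 13=>13/4=3, 13 mod 4=1
i=0  r:3+0=>3  c:2·1+0=>2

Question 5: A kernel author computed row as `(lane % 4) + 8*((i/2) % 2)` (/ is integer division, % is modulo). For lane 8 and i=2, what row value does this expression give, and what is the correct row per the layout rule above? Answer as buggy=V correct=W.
buggy=8 correct=10

`(lane % 4) + 8*((i/2) % 2)`[8,2]→8
L=8→G=8>>2=2, T=8&3=0
[2]→row 2+8=10  col 0·2+0=0
row: 8 vs 10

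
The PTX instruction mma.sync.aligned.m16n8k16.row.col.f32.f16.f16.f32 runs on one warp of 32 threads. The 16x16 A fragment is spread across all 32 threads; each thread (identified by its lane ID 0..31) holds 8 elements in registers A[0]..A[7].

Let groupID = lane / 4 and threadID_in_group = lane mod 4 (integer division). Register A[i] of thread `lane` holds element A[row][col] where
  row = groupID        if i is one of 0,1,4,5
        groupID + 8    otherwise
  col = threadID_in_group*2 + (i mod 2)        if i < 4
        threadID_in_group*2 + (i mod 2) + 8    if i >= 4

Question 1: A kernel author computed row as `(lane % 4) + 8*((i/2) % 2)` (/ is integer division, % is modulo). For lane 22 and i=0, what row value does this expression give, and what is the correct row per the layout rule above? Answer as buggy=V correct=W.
`(lane % 4) + 8*((i/2) % 2)`[22,0]->2
lane 22: gid=5 (22/4), tid=2 (22%4)
i=0: r=5+0=5, c=2*2+0+0=4
row: 2 vs 5

buggy=2 correct=5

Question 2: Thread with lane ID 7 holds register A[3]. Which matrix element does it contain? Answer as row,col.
9,7

L=7→G=7>>2=1, T=7&3=3
[3]→row 1+8=9  col 3·2+1+0=7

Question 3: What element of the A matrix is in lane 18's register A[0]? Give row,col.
L=18⇒gr=18>>2=4, th=18&3=2
[0]⇒row 4+0=4  col 2·2+0+0=4

4,4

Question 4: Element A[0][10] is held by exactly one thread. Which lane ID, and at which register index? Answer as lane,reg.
1,4

r=0->g=0,rb=0  c=10->cb=1,t=1,b0=0
L=0*4+1=1  i=1*4+0*2+0=4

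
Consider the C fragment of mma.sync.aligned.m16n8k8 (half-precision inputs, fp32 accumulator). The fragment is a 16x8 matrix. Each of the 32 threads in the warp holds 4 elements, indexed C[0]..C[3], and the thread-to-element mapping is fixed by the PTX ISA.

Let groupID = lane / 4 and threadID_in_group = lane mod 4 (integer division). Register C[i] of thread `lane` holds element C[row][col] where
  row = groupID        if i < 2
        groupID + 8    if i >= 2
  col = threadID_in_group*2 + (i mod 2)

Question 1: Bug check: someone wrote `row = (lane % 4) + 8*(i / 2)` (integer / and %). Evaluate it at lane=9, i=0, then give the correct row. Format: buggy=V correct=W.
buggy=1 correct=2

`(lane % 4) + 8*(i / 2)`[9,0]→1
L=9→G=9>>2=2, T=9&3=1
[0]→row 2+0=2  col 1·2+0=2
row: 1 vs 2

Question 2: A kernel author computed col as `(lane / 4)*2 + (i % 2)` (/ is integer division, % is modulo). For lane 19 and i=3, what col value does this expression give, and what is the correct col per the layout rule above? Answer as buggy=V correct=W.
`(lane / 4)*2 + (i % 2)`[19,3]⇒9
19: gr=4,th=3
[3] (4+8,3*2+1) = (12,7)
col: 9 vs 7

buggy=9 correct=7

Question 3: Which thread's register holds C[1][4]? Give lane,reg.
6,0

r=1→G=1,rhi=0  c=4→T=2,p=0
L=1*4+2=6  i=0*2+0=0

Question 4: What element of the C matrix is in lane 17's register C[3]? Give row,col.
lane 17→17/4=4, 17 mod 4=1
i=3  r:4+8→12  c:2·1+1→3

12,3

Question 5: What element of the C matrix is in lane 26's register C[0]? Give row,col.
6,4

26: gr=6,th=2
[0] (6+0,2*2+0) = (6,4)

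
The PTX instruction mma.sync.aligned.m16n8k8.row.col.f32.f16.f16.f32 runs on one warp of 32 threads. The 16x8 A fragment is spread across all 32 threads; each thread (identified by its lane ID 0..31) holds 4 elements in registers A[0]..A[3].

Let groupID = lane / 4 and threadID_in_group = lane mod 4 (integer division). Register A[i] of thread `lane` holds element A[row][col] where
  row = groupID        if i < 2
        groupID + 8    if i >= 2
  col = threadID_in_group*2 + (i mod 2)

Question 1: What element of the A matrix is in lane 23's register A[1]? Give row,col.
lane 23=>23/4=5, 23 mod 4=3
i=1  r:5+0=>5  c:2·3+1=>7

5,7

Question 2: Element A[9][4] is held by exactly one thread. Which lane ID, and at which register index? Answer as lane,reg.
r=9→G=1,rhi=1  c=4→T=2,p=0
L=1*4+2=6  i=1*2+0=2

6,2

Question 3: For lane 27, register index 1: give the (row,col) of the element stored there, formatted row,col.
lane 27: gr=6 (27/4), th=3 (27%4)
i=1: r=6+0=6, c=3*2+1=7

6,7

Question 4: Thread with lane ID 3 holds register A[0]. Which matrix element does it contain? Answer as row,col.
lane 3⇒3/4=0, 3 mod 4=3
i=0  r:0+0⇒0  c:2·3+0⇒6

0,6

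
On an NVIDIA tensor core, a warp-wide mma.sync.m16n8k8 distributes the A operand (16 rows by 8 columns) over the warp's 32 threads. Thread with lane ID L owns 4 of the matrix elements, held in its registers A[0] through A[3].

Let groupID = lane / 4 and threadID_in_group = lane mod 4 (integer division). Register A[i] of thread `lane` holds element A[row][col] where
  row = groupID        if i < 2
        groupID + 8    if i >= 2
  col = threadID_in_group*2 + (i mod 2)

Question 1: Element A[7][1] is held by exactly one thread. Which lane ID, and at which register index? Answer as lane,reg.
28,1

r=7→G=7,rhi=0  c=1→T=0,p=1
L=7*4+0=28  i=0*2+1=1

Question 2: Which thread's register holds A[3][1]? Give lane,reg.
r:3=>grp=3,rB=0  c:1=>tig=0,lo=1
L=3*4+0=12  i=0*2+1=1

12,1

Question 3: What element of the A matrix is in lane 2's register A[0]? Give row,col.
lane 2→2/4=0, 2 mod 4=2
i=0  r:0+0→0  c:2·2+0→4

0,4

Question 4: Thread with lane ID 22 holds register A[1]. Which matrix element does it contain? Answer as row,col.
5,5

22: g=5,t=2
[1] (5+0,2*2+1) = (5,5)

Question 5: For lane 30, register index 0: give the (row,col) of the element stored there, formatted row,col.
lane 30->30/4=7, 30 mod 4=2
i=0  r:7+0->7  c:2·2+0->4

7,4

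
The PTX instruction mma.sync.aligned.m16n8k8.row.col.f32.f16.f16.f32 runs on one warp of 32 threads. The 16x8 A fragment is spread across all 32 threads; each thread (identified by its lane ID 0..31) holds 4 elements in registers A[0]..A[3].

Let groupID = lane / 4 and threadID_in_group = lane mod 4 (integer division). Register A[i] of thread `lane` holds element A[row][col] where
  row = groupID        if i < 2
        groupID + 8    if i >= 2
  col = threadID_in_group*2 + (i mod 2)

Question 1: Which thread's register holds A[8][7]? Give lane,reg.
r: 8->gid=0,r8=1  c: 7->tid=3,i&1=1
L=0*4+3=3  i=1*2+1=3

3,3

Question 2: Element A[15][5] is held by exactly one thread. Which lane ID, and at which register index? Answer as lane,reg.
r=15⇒gr=7,Rb=1  c=5⇒th=2,odd=1
L=7*4+2=30  i=1*2+1=3

30,3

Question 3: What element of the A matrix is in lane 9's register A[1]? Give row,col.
2,3

9: grp=2,tig=1
[1] (2+0,1*2+1) = (2,3)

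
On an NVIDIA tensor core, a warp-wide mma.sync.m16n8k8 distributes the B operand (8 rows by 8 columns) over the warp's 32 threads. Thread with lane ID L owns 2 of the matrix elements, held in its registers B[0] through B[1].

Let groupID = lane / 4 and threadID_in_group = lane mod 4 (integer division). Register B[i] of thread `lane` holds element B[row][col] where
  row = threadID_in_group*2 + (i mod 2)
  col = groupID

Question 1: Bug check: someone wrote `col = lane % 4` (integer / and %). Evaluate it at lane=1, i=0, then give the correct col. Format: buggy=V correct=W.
buggy=1 correct=0

`lane % 4`[1,0]→1
L=1→G=1>>2=0, T=1&3=1
[0]→row 1·2+0=2  col G=0
col: 1 vs 0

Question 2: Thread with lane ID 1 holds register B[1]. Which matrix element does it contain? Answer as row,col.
lane 1->1/4=0, 1 mod 4=1
i=1  r:2·1+1->3  c:0

3,0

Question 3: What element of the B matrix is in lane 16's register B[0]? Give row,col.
0,4

lane 16: g=4 (16/4), t=0 (16%4)
i=0: r=0*2+0=0, c=g=4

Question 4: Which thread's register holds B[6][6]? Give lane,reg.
27,0

c: 6->gid=6  r: 6->tid=3,i&1=0
L=6*4+3=27  i=0=0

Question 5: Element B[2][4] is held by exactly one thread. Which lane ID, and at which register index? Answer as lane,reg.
c:4=>grp=4  r:2=>tig=1,lo=0
L=4*4+1=17  i=0=0

17,0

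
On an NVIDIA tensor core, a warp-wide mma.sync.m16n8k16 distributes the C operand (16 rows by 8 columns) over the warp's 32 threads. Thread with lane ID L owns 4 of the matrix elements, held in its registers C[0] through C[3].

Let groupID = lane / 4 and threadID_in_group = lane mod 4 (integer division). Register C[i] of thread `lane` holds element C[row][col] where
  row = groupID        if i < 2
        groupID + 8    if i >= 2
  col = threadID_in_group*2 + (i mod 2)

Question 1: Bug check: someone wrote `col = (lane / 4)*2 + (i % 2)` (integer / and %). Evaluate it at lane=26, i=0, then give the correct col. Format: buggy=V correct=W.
buggy=12 correct=4

`(lane / 4)*2 + (i % 2)`[26,0]⇒12
L=26⇒gr=26>>2=6, th=26&3=2
[0]⇒row 6+0=6  col 2·2+0=4
col: 12 vs 4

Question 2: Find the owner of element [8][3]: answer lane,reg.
r:8=>grp=0,rB=1  c:3=>tig=1,lo=1
L=0*4+1=1  i=1*2+1=3

1,3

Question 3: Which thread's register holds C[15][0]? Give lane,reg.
r=15⇒gr=7,Rb=1  c=0⇒th=0,odd=0
L=7*4+0=28  i=1*2+0=2

28,2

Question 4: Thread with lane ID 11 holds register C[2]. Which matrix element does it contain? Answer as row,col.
10,6

11: grp=2,tig=3
[2] (2+8,3*2+0) = (10,6)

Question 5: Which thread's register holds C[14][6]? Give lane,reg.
27,2

r:14=>grp=6,rB=1  c:6=>tig=3,lo=0
L=6*4+3=27  i=1*2+0=2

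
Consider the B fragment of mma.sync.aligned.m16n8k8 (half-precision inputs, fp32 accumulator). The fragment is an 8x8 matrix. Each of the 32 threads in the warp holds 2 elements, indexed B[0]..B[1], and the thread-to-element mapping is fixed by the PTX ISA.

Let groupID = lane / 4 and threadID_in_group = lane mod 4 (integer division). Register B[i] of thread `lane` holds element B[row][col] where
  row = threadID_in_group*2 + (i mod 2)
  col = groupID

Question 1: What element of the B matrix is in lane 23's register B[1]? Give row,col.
L=23->g=23>>2=5, t=23&3=3
[1]->row 3·2+1=7  col g=5

7,5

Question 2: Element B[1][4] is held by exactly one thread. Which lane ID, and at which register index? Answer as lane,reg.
16,1

c:4=>grp=4  r:1=>tig=0,lo=1
L=4*4+0=16  i=1=1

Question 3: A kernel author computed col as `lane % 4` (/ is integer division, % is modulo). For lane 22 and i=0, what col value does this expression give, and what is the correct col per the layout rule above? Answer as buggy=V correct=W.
buggy=2 correct=5

`lane % 4`[22,0]→2
L=22→G=22>>2=5, T=22&3=2
[0]→row 2·2+0=4  col G=5
col: 2 vs 5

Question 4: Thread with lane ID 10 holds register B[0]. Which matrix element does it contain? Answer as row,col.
4,2

10: grp=2,tig=2
[0] (2*2+0,2) = (4,2)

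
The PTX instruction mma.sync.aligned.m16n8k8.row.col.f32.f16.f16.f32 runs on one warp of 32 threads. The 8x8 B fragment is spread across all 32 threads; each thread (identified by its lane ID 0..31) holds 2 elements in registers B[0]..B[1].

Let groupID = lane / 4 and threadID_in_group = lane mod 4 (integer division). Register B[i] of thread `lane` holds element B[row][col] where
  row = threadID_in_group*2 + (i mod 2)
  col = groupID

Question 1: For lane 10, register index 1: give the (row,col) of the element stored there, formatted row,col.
5,2

lane 10->10/4=2, 10 mod 4=2
i=1  r:2·2+1->5  c:2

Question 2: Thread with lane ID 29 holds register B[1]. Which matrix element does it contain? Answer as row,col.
3,7

lane 29: gid=7 (29/4), tid=1 (29%4)
i=1: r=1*2+1=3, c=gid=7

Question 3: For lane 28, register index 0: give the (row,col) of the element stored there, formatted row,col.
0,7

lane 28->28/4=7, 28 mod 4=0
i=0  r:2·0+0->0  c:7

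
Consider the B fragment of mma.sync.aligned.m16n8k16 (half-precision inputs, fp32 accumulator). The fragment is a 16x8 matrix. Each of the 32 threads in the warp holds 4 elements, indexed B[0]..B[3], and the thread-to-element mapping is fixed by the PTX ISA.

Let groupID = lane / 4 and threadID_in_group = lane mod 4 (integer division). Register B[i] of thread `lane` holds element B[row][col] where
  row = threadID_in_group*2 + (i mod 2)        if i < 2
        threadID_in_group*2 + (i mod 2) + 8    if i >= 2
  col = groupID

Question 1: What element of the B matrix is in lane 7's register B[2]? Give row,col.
7: gid=1,tid=3
[2] (3*2+0+8,1) = (14,1)

14,1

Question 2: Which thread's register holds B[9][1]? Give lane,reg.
c: 1->gid=1  r: 9->r8=1,tid=0,i&1=1
L=1*4+0=4  i=1*2+1=3

4,3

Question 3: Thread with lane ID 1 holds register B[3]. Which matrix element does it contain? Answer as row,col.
11,0

lane 1→1/4=0, 1 mod 4=1
i=3  r:2·1+1+8→11  c:0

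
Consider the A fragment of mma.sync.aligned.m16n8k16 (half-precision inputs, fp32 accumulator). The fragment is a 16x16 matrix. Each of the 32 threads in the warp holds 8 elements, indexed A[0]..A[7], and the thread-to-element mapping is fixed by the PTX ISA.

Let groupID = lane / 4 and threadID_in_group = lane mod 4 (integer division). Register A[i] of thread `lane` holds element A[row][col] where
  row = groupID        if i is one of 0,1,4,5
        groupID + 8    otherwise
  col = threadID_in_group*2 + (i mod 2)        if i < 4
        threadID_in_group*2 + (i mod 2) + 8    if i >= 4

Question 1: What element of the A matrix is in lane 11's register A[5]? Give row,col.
L=11→G=11>>2=2, T=11&3=3
[5]→row 2+0=2  col 3·2+1+8=15

2,15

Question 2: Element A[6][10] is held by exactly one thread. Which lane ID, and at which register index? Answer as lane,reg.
25,4

r=6⇒gr=6,Rb=0  c=10⇒Cb=1,th=1,odd=0
L=6*4+1=25  i=1*4+0*2+0=4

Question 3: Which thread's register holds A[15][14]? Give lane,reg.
31,6

r:15=>grp=7,rB=1  c:14=>cB=1,tig=3,lo=0
L=7*4+3=31  i=1*4+1*2+0=6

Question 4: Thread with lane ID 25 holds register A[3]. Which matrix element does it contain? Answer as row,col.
25: gid=6,tid=1
[3] (6+8,1*2+1+0) = (14,3)

14,3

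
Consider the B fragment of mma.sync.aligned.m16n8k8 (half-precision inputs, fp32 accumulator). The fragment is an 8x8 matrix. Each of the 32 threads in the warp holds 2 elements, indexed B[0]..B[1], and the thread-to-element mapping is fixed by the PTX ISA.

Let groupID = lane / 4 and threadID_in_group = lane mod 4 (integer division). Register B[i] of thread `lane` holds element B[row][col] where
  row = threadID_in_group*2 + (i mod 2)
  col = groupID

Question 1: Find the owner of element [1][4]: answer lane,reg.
16,1

c=4→G=4  r=1→T=0,p=1
L=4*4+0=16  i=1=1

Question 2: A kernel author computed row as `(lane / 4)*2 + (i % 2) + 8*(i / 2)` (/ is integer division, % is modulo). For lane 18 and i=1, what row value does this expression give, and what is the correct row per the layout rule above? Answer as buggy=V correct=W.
buggy=9 correct=5

`(lane / 4)*2 + (i % 2) + 8*(i / 2)`[18,1]->9
lane 18->18/4=4, 18 mod 4=2
i=1  r:2·2+1->5  c:4
row: 9 vs 5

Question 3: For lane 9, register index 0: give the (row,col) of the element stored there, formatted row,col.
lane 9: g=2 (9/4), t=1 (9%4)
i=0: r=1*2+0=2, c=g=2

2,2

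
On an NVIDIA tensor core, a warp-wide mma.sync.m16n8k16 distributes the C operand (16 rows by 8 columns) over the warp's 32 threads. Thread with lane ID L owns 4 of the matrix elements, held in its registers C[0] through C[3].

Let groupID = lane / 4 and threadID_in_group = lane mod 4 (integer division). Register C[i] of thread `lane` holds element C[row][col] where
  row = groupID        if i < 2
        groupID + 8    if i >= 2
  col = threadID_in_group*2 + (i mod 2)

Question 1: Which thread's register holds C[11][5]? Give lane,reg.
r: 11->gid=3,r8=1  c: 5->tid=2,i&1=1
L=3*4+2=14  i=1*2+1=3

14,3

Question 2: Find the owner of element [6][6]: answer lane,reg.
r: 6->gid=6,r8=0  c: 6->tid=3,i&1=0
L=6*4+3=27  i=0*2+0=0

27,0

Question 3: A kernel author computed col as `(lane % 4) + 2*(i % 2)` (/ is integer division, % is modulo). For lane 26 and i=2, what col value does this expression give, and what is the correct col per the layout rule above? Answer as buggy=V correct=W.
`(lane % 4) + 2*(i % 2)`[26,2]->2
lane 26: gid=6 (26/4), tid=2 (26%4)
i=2: r=6+8=14, c=2*2+0=4
col: 2 vs 4

buggy=2 correct=4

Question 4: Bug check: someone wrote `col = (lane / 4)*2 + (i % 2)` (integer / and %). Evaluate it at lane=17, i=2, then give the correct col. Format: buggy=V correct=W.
`(lane / 4)*2 + (i % 2)`[17,2]->8
17: g=4,t=1
[2] (4+8,1*2+0) = (12,2)
col: 8 vs 2

buggy=8 correct=2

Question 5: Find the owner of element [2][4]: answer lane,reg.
10,0

r: 2->gid=2,r8=0  c: 4->tid=2,i&1=0
L=2*4+2=10  i=0*2+0=0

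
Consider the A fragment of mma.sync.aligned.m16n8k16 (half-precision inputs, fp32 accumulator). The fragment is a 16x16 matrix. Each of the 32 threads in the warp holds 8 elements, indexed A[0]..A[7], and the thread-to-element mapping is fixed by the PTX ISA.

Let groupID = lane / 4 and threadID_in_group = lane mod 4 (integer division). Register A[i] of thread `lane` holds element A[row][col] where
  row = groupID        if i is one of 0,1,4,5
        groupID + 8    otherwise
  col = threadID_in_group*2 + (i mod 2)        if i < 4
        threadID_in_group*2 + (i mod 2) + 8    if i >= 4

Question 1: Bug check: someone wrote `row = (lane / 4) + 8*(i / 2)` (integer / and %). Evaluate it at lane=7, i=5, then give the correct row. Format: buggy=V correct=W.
buggy=17 correct=1

`(lane / 4) + 8*(i / 2)`[7,5]=>17
L=7=>grp=7>>2=1, tig=7&3=3
[5]=>row 1+0=1  col 3·2+1+8=15
row: 17 vs 1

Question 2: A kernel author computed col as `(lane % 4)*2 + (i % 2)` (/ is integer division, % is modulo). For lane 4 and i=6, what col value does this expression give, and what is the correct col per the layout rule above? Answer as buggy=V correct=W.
`(lane % 4)*2 + (i % 2)`[4,6]→0
4: G=1,T=0
[6] (1+8,0*2+0+8) = (9,8)
col: 0 vs 8

buggy=0 correct=8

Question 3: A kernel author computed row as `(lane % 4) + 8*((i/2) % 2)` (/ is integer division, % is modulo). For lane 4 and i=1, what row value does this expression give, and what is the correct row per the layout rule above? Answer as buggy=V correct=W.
`(lane % 4) + 8*((i/2) % 2)`[4,1]->0
lane 4->4/4=1, 4 mod 4=0
i=1  r:1+0->1  c:2·0+1+0->1
row: 0 vs 1

buggy=0 correct=1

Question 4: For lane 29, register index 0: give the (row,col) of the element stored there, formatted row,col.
7,2

lane 29: gr=7 (29/4), th=1 (29%4)
i=0: r=7+0=7, c=1*2+0+0=2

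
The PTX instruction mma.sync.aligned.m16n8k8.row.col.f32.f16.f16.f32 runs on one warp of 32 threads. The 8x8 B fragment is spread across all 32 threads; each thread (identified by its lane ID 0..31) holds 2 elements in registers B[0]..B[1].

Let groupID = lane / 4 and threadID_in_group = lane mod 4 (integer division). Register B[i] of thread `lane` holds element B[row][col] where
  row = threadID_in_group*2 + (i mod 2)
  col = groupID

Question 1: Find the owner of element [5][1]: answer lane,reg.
c=1->g=1  r=5->t=2,b0=1
L=1*4+2=6  i=1=1

6,1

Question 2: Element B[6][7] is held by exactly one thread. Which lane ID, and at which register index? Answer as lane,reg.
31,0

c=7⇒gr=7  r=6⇒th=3,odd=0
L=7*4+3=31  i=0=0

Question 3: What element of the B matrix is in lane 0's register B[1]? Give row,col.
1,0

lane 0: gid=0 (0/4), tid=0 (0%4)
i=1: r=0*2+1=1, c=gid=0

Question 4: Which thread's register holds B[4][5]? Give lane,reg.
c=5⇒gr=5  r=4⇒th=2,odd=0
L=5*4+2=22  i=0=0

22,0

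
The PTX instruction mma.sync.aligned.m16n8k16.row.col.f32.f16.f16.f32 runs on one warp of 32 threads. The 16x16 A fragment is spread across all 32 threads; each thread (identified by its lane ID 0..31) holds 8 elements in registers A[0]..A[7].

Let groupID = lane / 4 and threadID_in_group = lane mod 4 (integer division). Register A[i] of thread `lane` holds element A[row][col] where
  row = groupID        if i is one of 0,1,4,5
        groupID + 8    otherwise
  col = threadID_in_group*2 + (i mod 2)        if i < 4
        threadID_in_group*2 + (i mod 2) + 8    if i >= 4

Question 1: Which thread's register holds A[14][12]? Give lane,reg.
26,6

r:14=>grp=6,rB=1  c:12=>cB=1,tig=2,lo=0
L=6*4+2=26  i=1*4+1*2+0=6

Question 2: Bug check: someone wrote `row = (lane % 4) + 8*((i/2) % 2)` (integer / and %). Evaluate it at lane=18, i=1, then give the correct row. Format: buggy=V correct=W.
buggy=2 correct=4

`(lane % 4) + 8*((i/2) % 2)`[18,1]->2
18: g=4,t=2
[1] (4+0,2*2+1+0) = (4,5)
row: 2 vs 4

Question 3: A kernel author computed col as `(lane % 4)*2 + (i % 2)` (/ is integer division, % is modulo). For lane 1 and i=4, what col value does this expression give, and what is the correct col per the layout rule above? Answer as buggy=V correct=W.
buggy=2 correct=10

`(lane % 4)*2 + (i % 2)`[1,4]->2
lane 1: g=0 (1/4), t=1 (1%4)
i=4: r=0+0=0, c=1*2+0+8=10
col: 2 vs 10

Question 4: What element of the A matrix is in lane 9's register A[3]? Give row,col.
lane 9: g=2 (9/4), t=1 (9%4)
i=3: r=2+8=10, c=1*2+1+0=3

10,3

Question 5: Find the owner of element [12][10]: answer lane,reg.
17,6

r:12=>grp=4,rB=1  c:10=>cB=1,tig=1,lo=0
L=4*4+1=17  i=1*4+1*2+0=6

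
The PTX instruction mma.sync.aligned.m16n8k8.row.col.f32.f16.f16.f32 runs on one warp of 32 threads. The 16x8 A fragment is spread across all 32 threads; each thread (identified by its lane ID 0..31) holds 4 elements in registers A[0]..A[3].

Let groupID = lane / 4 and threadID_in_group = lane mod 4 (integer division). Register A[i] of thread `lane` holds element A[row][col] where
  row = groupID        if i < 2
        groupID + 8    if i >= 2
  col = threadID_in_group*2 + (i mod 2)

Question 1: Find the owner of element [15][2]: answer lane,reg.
r=15→G=7,rhi=1  c=2→T=1,p=0
L=7*4+1=29  i=1*2+0=2

29,2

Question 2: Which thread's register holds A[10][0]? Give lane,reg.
r=10⇒gr=2,Rb=1  c=0⇒th=0,odd=0
L=2*4+0=8  i=1*2+0=2

8,2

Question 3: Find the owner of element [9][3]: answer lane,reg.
5,3

r:9=>grp=1,rB=1  c:3=>tig=1,lo=1
L=1*4+1=5  i=1*2+1=3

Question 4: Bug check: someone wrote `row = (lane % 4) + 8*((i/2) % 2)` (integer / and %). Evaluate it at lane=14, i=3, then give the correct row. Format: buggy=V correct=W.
buggy=10 correct=11

`(lane % 4) + 8*((i/2) % 2)`[14,3]⇒10
lane 14: gr=3 (14/4), th=2 (14%4)
i=3: r=3+8=11, c=2*2+1=5
row: 10 vs 11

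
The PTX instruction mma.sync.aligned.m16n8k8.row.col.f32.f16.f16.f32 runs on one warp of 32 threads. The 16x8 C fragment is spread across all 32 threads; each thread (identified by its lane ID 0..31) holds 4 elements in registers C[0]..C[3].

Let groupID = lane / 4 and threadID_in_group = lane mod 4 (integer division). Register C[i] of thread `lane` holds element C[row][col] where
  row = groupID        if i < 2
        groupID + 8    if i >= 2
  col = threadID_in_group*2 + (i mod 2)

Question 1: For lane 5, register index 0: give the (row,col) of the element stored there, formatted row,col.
5: grp=1,tig=1
[0] (1+0,1*2+0) = (1,2)

1,2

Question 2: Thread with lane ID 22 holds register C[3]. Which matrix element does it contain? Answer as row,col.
lane 22: gid=5 (22/4), tid=2 (22%4)
i=3: r=5+8=13, c=2*2+1=5

13,5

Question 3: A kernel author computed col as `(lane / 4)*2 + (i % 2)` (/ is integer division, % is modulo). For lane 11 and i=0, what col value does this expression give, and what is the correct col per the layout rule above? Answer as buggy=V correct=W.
buggy=4 correct=6

`(lane / 4)*2 + (i % 2)`[11,0]=>4
lane 11: grp=2 (11/4), tig=3 (11%4)
i=0: r=2+0=2, c=3*2+0=6
col: 4 vs 6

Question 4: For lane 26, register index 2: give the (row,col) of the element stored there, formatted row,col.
lane 26=>26/4=6, 26 mod 4=2
i=2  r:6+8=>14  c:2·2+0=>4

14,4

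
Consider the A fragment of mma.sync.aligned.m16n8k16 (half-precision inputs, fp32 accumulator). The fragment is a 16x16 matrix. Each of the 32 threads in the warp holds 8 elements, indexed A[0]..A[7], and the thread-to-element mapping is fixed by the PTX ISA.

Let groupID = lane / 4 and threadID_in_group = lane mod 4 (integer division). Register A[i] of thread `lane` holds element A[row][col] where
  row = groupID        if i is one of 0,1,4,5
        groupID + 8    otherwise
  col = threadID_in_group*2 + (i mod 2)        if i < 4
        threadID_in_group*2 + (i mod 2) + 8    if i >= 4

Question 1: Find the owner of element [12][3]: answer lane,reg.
17,3

r=12→G=4,rhi=1  c=3→chi=0,T=1,p=1
L=4*4+1=17  i=0*4+1*2+1=3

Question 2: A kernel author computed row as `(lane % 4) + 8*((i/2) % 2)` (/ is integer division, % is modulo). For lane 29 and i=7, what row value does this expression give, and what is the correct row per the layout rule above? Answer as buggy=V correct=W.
`(lane % 4) + 8*((i/2) % 2)`[29,7]=>9
L=29=>grp=29>>2=7, tig=29&3=1
[7]=>row 7+8=15  col 1·2+1+8=11
row: 9 vs 15

buggy=9 correct=15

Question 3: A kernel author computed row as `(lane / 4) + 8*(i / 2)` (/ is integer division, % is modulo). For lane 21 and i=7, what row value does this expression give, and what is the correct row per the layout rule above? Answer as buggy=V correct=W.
`(lane / 4) + 8*(i / 2)`[21,7]->29
lane 21->21/4=5, 21 mod 4=1
i=7  r:5+8->13  c:2·1+1+8->11
row: 29 vs 13

buggy=29 correct=13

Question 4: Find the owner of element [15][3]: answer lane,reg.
r=15->g=7,rb=1  c=3->cb=0,t=1,b0=1
L=7*4+1=29  i=0*4+1*2+1=3

29,3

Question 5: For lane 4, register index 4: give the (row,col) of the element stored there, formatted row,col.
lane 4: grp=1 (4/4), tig=0 (4%4)
i=4: r=1+0=1, c=0*2+0+8=8

1,8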